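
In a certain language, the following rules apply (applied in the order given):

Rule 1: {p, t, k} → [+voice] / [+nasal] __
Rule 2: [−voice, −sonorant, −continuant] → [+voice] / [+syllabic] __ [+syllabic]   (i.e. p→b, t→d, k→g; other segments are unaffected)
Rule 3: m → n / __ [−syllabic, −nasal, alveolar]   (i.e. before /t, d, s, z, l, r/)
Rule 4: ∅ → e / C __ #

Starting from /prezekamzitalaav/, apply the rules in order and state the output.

Rule 1 (post-nasal voicing): no segment meets the environment; /prezekamzitalaav/ is unchanged.
Rule 2 (intervocalic voicing): /k/ is a voiceless stop between vowels /e/ and /a/, so it voices to [g]. /t/ is a voiceless stop between vowels /i/ and /a/, so it voices to [d]. /prezekamzitalaav/ → prezegamzidalaav.
Rule 3 (nasal place assimilation): /m/ precedes the alveolar consonant /z/, so it assimilates in place to [n]. /prezegamzidalaav/ → prezeganzidalaav.
Rule 4 (final e-epenthesis): the form ends in the consonant /v/, so [e] is inserted word-finally. /prezeganzidalaav/ → prezeganzidalaave.

prezeganzidalaave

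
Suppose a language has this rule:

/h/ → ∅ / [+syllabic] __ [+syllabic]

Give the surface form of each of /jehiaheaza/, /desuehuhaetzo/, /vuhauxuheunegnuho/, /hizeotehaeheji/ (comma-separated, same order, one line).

jeiaeaza, desueuaetzo, vuauxueunegnuo, hizeoteaeeji

/jehiaheaza/: /h/ occurs between vowels /e/ and /i/, so it deletes. /h/ occurs between vowels /a/ and /e/, so it deletes. → [jeiaeaza].
/desuehuhaetzo/: /h/ occurs between vowels /e/ and /u/, so it deletes. /h/ occurs between vowels /u/ and /a/, so it deletes. → [desueuaetzo].
/vuhauxuheunegnuho/: /h/ occurs between vowels /u/ and /a/, so it deletes. /h/ occurs between vowels /u/ and /e/, so it deletes. /h/ occurs between vowels /u/ and /o/, so it deletes. → [vuauxueunegnuo].
/hizeotehaeheji/: /h/ occurs between vowels /e/ and /a/, so it deletes. /h/ occurs between vowels /e/ and /e/, so it deletes. → [hizeoteaeeji].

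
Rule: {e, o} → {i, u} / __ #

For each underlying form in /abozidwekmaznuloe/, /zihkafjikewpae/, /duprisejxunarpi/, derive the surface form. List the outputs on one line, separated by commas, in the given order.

abozidwekmaznuloi, zihkafjikewpai, duprisejxunarpi

/abozidwekmaznuloe/: /e/ is a mid vowel in word-final position, so it raises to [i]. → [abozidwekmaznuloi].
/zihkafjikewpae/: /e/ is a mid vowel in word-final position, so it raises to [i]. → [zihkafjikewpai].
/duprisejxunarpi/: the rule's environment is not met; surfaces unchanged as [duprisejxunarpi].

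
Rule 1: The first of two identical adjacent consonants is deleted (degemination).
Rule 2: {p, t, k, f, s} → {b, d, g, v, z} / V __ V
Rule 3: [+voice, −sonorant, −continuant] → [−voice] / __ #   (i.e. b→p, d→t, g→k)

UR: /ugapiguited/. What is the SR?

ugabiguidet

Rule 1 (degemination): no segment meets the environment; /ugapiguited/ is unchanged.
Rule 2 (intervocalic voicing): /p/ is a voiceless obstruent between vowels /a/ and /i/, so it voices to [b]. /t/ is a voiceless obstruent between vowels /i/ and /e/, so it voices to [d]. /ugapiguited/ → ugabiguided.
Rule 3 (final devoicing): /d/ is a voiced stop in word-final position, so it devoices to [t]. /ugabiguided/ → ugabiguidet.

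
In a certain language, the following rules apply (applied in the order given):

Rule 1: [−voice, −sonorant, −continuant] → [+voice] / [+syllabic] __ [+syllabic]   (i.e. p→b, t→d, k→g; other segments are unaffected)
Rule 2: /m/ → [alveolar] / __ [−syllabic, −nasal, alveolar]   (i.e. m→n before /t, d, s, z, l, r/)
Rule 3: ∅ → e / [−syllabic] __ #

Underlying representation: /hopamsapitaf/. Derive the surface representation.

hobansabidafe

Rule 1 (intervocalic voicing): /p/ is a voiceless stop between vowels /o/ and /a/, so it voices to [b]. /p/ is a voiceless stop between vowels /a/ and /i/, so it voices to [b]. /t/ is a voiceless stop between vowels /i/ and /a/, so it voices to [d]. /hopamsapitaf/ → hobamsabidaf.
Rule 2 (nasal place assimilation): /m/ precedes the alveolar consonant /s/, so it assimilates in place to [n]. /hobamsabidaf/ → hobansabidaf.
Rule 3 (final e-epenthesis): the form ends in the consonant /f/, so [e] is inserted word-finally. /hobansabidaf/ → hobansabidafe.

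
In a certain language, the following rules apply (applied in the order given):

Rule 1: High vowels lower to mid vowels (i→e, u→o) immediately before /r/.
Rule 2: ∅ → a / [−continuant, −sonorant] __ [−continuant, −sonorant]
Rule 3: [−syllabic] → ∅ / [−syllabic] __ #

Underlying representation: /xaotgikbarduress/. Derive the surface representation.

xaotagikabardores

Rule 1 (pre-rhotic lowering): /u/ is a high vowel immediately before /r/, so it lowers to [o]. /xaotgikbarduress/ → xaotgikbardoress.
Rule 2 (stop-cluster a-epenthesis): /t/ and /g/ form a stop–stop cluster, so [a] is inserted between them. /k/ and /b/ form a stop–stop cluster, so [a] is inserted between them. /xaotgikbardoress/ → xaotagikabardoress.
Rule 3 (final cluster simplification): /s/ is the second consonant of a word-final cluster /ss/, so it deletes. /xaotagikabardoress/ → xaotagikabardores.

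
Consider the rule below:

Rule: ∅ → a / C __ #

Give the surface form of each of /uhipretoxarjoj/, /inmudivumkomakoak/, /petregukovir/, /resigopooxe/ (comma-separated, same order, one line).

/uhipretoxarjoj/: the form ends in the consonant /j/, so [a] is inserted word-finally. → [uhipretoxarjoja].
/inmudivumkomakoak/: the form ends in the consonant /k/, so [a] is inserted word-finally. → [inmudivumkomakoaka].
/petregukovir/: the form ends in the consonant /r/, so [a] is inserted word-finally. → [petregukovira].
/resigopooxe/: the rule's environment is not met; surfaces unchanged as [resigopooxe].

uhipretoxarjoja, inmudivumkomakoaka, petregukovira, resigopooxe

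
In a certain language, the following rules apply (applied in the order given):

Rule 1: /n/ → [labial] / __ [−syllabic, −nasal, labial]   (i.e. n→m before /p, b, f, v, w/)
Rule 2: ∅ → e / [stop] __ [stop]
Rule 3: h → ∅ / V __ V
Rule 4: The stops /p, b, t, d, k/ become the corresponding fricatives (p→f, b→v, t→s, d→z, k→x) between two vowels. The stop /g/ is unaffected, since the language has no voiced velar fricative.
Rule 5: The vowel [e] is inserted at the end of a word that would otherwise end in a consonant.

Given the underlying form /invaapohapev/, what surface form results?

Rule 1 (nasal place assimilation): /n/ precedes the labial consonant /v/, so it assimilates in place to [m]. /invaapohapev/ → imvaapohapev.
Rule 2 (stop-cluster e-epenthesis): no segment meets the environment; /imvaapohapev/ is unchanged.
Rule 3 (intervocalic h-deletion): /h/ occurs between vowels /o/ and /a/, so it deletes. /imvaapohapev/ → imvaapoapev.
Rule 4 (intervocalic spirantization): /p/ is a stop between vowels /a/ and /o/, so it spirantizes to the fricative [f]. /p/ is a stop between vowels /a/ and /e/, so it spirantizes to the fricative [f]. /imvaapoapev/ → imvaafoafev.
Rule 5 (final e-epenthesis): the form ends in the consonant /v/, so [e] is inserted word-finally. /imvaafoafev/ → imvaafoafeve.

imvaafoafeve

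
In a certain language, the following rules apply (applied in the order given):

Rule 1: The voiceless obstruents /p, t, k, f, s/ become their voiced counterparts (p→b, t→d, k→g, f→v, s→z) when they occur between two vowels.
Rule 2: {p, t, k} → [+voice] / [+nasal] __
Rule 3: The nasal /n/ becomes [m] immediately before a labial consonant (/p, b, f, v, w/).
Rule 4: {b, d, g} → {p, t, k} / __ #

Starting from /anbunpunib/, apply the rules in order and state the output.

Rule 1 (intervocalic voicing): no segment meets the environment; /anbunpunib/ is unchanged.
Rule 2 (post-nasal voicing): /p/ is a voiceless stop immediately after the nasal /n/, so it voices to [b]. /anbunpunib/ → anbunbunib.
Rule 3 (nasal place assimilation): /n/ precedes the labial consonant /b/, so it assimilates in place to [m]. /n/ precedes the labial consonant /b/, so it assimilates in place to [m]. /anbunbunib/ → ambumbunib.
Rule 4 (final devoicing): /b/ is a voiced stop in word-final position, so it devoices to [p]. /ambumbunib/ → ambumbunip.

ambumbunip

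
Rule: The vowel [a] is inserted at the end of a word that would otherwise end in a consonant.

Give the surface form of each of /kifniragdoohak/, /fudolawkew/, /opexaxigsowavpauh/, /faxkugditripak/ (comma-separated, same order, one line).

kifniragdoohaka, fudolawkewa, opexaxigsowavpauha, faxkugditripaka

/kifniragdoohak/: the form ends in the consonant /k/, so [a] is inserted word-finally. → [kifniragdoohaka].
/fudolawkew/: the form ends in the consonant /w/, so [a] is inserted word-finally. → [fudolawkewa].
/opexaxigsowavpauh/: the form ends in the consonant /h/, so [a] is inserted word-finally. → [opexaxigsowavpauha].
/faxkugditripak/: the form ends in the consonant /k/, so [a] is inserted word-finally. → [faxkugditripaka].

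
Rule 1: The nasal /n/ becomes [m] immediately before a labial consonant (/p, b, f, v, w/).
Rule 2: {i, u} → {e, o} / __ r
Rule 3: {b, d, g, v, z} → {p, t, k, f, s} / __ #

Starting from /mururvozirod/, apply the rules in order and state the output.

mororvozerot

Rule 1 (nasal place assimilation): no segment meets the environment; /mururvozirod/ is unchanged.
Rule 2 (pre-rhotic lowering): /u/ is a high vowel immediately before /r/, so it lowers to [o]. /u/ is a high vowel immediately before /r/, so it lowers to [o]. /i/ is a high vowel immediately before /r/, so it lowers to [e]. /mururvozirod/ → mororvozerod.
Rule 3 (final devoicing): /d/ is a voiced obstruent in word-final position, so it devoices to [t]. /mororvozerod/ → mororvozerot.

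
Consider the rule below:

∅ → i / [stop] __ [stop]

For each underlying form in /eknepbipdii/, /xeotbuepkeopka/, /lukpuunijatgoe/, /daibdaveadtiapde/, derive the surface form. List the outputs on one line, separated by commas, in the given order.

eknepibipidii, xeotibuepikeopika, lukipuunijatigoe, daibidaveaditiapide

/eknepbipdii/: /p/ and /b/ form a stop–stop cluster, so [i] is inserted between them. /p/ and /d/ form a stop–stop cluster, so [i] is inserted between them. → [eknepibipidii].
/xeotbuepkeopka/: /t/ and /b/ form a stop–stop cluster, so [i] is inserted between them. /p/ and /k/ form a stop–stop cluster, so [i] is inserted between them. /p/ and /k/ form a stop–stop cluster, so [i] is inserted between them. → [xeotibuepikeopika].
/lukpuunijatgoe/: /k/ and /p/ form a stop–stop cluster, so [i] is inserted between them. /t/ and /g/ form a stop–stop cluster, so [i] is inserted between them. → [lukipuunijatigoe].
/daibdaveadtiapde/: /b/ and /d/ form a stop–stop cluster, so [i] is inserted between them. /d/ and /t/ form a stop–stop cluster, so [i] is inserted between them. /p/ and /d/ form a stop–stop cluster, so [i] is inserted between them. → [daibidaveaditiapide].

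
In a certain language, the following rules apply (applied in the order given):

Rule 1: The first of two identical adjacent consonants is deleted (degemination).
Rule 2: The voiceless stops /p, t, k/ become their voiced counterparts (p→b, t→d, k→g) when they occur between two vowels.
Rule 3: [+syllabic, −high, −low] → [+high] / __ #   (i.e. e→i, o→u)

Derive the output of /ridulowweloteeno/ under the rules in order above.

ridulowelodeenu

Rule 1 (degemination): /ww/ is a geminate; the first /w/ deletes. /ridulowweloteeno/ → riduloweloteeno.
Rule 2 (intervocalic voicing): /t/ is a voiceless stop between vowels /o/ and /e/, so it voices to [d]. /riduloweloteeno/ → ridulowelodeeno.
Rule 3 (final vowel raising): /o/ is a mid vowel in word-final position, so it raises to [u]. /ridulowelodeeno/ → ridulowelodeenu.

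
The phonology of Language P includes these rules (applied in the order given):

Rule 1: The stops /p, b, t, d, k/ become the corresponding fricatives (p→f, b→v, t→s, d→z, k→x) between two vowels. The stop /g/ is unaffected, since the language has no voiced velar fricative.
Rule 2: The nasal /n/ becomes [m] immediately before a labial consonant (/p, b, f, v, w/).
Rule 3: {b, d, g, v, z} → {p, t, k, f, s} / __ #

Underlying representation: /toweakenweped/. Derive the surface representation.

Rule 1 (intervocalic spirantization): /k/ is a stop between vowels /a/ and /e/, so it spirantizes to the fricative [x]. /p/ is a stop between vowels /e/ and /e/, so it spirantizes to the fricative [f]. /toweakenweped/ → toweaxenwefed.
Rule 2 (nasal place assimilation): /n/ precedes the labial consonant /w/, so it assimilates in place to [m]. /toweaxenwefed/ → toweaxemwefed.
Rule 3 (final devoicing): /d/ is a voiced obstruent in word-final position, so it devoices to [t]. /toweaxemwefed/ → toweaxemwefet.

toweaxemwefet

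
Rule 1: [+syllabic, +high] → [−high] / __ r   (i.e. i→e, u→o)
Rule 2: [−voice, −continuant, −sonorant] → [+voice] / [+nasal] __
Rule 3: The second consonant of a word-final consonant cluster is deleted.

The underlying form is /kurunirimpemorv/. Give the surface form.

Rule 1 (pre-rhotic lowering): /u/ is a high vowel immediately before /r/, so it lowers to [o]. /i/ is a high vowel immediately before /r/, so it lowers to [e]. /kurunirimpemorv/ → korunerimpemorv.
Rule 2 (post-nasal voicing): /p/ is a voiceless stop immediately after the nasal /m/, so it voices to [b]. /korunerimpemorv/ → korunerimbemorv.
Rule 3 (final cluster simplification): /v/ is the second consonant of a word-final cluster /rv/, so it deletes. /korunerimbemorv/ → korunerimbemor.

korunerimbemor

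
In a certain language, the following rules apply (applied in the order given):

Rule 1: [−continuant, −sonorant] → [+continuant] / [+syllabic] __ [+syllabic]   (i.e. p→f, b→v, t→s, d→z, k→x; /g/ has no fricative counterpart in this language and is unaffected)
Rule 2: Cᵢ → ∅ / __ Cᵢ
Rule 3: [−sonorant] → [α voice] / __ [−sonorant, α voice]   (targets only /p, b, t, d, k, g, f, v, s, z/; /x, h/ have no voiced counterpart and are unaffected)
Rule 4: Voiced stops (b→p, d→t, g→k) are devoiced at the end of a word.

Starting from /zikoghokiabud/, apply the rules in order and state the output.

Rule 1 (intervocalic spirantization): /k/ is a stop between vowels /i/ and /o/, so it spirantizes to the fricative [x]. /k/ is a stop between vowels /o/ and /i/, so it spirantizes to the fricative [x]. /b/ is a stop between vowels /a/ and /u/, so it spirantizes to the fricative [v]. /zikoghokiabud/ → zixoghoxiavud.
Rule 2 (degemination): no segment meets the environment; /zixoghoxiavud/ is unchanged.
Rule 3 (regressive voicing assimilation): /g/ precedes the voiceless obstruent /h/, so it devoices to [k] by assimilation. /zixoghoxiavud/ → zixokhoxiavud.
Rule 4 (final devoicing): /d/ is a voiced stop in word-final position, so it devoices to [t]. /zixokhoxiavud/ → zixokhoxiavut.

zixokhoxiavut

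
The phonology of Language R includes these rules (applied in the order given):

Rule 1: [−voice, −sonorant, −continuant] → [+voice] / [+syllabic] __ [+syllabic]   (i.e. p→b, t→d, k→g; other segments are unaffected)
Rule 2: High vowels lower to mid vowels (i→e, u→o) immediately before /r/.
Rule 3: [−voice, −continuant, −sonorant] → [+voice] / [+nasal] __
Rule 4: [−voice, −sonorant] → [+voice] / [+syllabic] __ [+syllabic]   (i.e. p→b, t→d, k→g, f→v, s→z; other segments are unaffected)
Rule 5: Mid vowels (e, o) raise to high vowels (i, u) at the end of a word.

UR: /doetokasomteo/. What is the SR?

doedogazomdeu

Rule 1 (intervocalic voicing): /t/ is a voiceless stop between vowels /e/ and /o/, so it voices to [d]. /k/ is a voiceless stop between vowels /o/ and /a/, so it voices to [g]. /doetokasomteo/ → doedogasomteo.
Rule 2 (pre-rhotic lowering): no segment meets the environment; /doedogasomteo/ is unchanged.
Rule 3 (post-nasal voicing): /t/ is a voiceless stop immediately after the nasal /m/, so it voices to [d]. /doedogasomteo/ → doedogasomdeo.
Rule 4 (intervocalic voicing): /s/ is a voiceless obstruent between vowels /a/ and /o/, so it voices to [z]. /doedogasomdeo/ → doedogazomdeo.
Rule 5 (final vowel raising): /o/ is a mid vowel in word-final position, so it raises to [u]. /doedogazomdeo/ → doedogazomdeu.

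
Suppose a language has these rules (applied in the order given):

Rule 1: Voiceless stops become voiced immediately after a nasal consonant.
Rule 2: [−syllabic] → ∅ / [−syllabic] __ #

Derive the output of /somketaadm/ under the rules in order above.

Rule 1 (post-nasal voicing): /k/ is a voiceless stop immediately after the nasal /m/, so it voices to [g]. /somketaadm/ → somgetaadm.
Rule 2 (final cluster simplification): /m/ is the second consonant of a word-final cluster /dm/, so it deletes. /somgetaadm/ → somgetaad.

somgetaad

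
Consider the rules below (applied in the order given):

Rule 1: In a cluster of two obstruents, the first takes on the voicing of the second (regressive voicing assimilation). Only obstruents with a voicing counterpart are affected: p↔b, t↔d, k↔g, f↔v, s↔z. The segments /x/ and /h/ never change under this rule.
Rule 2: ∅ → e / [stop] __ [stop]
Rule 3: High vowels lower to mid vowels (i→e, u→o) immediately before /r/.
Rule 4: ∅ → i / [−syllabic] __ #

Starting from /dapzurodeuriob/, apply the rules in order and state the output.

dabzorodeoriobi

Rule 1 (regressive voicing assimilation): /p/ precedes the voiced obstruent /z/, so it voices to [b] by assimilation. /dapzurodeuriob/ → dabzurodeuriob.
Rule 2 (stop-cluster e-epenthesis): no segment meets the environment; /dabzurodeuriob/ is unchanged.
Rule 3 (pre-rhotic lowering): /u/ is a high vowel immediately before /r/, so it lowers to [o]. /u/ is a high vowel immediately before /r/, so it lowers to [o]. /dabzurodeuriob/ → dabzorodeoriob.
Rule 4 (final i-epenthesis): the form ends in the consonant /b/, so [i] is inserted word-finally. /dabzorodeoriob/ → dabzorodeoriobi.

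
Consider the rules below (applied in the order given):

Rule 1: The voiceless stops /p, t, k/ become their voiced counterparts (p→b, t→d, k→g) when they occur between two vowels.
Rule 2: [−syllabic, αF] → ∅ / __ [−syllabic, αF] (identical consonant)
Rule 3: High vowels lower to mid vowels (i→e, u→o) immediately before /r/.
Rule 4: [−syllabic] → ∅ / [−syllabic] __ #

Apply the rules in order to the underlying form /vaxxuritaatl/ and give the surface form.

Rule 1 (intervocalic voicing): /t/ is a voiceless stop between vowels /i/ and /a/, so it voices to [d]. /vaxxuritaatl/ → vaxxuridaatl.
Rule 2 (degemination): /xx/ is a geminate; the first /x/ deletes. /vaxxuridaatl/ → vaxuridaatl.
Rule 3 (pre-rhotic lowering): /u/ is a high vowel immediately before /r/, so it lowers to [o]. /vaxuridaatl/ → vaxoridaatl.
Rule 4 (final cluster simplification): /l/ is the second consonant of a word-final cluster /tl/, so it deletes. /vaxoridaatl/ → vaxoridaat.

vaxoridaat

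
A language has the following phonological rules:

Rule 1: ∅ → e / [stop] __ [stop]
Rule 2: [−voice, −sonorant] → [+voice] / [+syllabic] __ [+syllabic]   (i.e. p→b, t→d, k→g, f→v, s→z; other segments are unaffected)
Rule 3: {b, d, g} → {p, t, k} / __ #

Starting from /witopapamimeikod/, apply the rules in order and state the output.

Rule 1 (stop-cluster e-epenthesis): no segment meets the environment; /witopapamimeikod/ is unchanged.
Rule 2 (intervocalic voicing): /t/ is a voiceless obstruent between vowels /i/ and /o/, so it voices to [d]. /p/ is a voiceless obstruent between vowels /o/ and /a/, so it voices to [b]. /p/ is a voiceless obstruent between vowels /a/ and /a/, so it voices to [b]. /k/ is a voiceless obstruent between vowels /i/ and /o/, so it voices to [g]. /witopapamimeikod/ → widobabamimeigod.
Rule 3 (final devoicing): /d/ is a voiced stop in word-final position, so it devoices to [t]. /widobabamimeigod/ → widobabamimeigot.

widobabamimeigot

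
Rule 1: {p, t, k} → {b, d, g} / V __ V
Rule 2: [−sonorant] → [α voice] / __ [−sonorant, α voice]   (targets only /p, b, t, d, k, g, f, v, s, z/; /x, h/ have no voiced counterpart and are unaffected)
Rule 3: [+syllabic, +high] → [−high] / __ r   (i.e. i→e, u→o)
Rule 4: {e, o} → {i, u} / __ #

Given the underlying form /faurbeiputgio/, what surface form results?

Rule 1 (intervocalic voicing): /p/ is a voiceless stop between vowels /i/ and /u/, so it voices to [b]. /faurbeiputgio/ → faurbeibutgio.
Rule 2 (regressive voicing assimilation): /t/ precedes the voiced obstruent /g/, so it voices to [d] by assimilation. /faurbeibutgio/ → faurbeibudgio.
Rule 3 (pre-rhotic lowering): /u/ is a high vowel immediately before /r/, so it lowers to [o]. /faurbeibudgio/ → faorbeibudgio.
Rule 4 (final vowel raising): /o/ is a mid vowel in word-final position, so it raises to [u]. /faorbeibudgio/ → faorbeibudgiu.

faorbeibudgiu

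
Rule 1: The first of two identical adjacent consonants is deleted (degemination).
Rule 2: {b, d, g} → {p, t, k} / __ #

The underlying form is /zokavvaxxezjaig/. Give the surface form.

zokavaxezjaik

Rule 1 (degemination): /vv/ is a geminate; the first /v/ deletes. /xx/ is a geminate; the first /x/ deletes. /zokavvaxxezjaig/ → zokavaxezjaig.
Rule 2 (final devoicing): /g/ is a voiced stop in word-final position, so it devoices to [k]. /zokavaxezjaig/ → zokavaxezjaik.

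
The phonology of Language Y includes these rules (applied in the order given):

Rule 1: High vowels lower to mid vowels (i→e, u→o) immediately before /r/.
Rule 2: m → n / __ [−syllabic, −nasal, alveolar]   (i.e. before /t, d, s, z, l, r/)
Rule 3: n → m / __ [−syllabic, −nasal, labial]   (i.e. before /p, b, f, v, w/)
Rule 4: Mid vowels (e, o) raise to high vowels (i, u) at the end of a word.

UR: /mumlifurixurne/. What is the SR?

munliforixorni

Rule 1 (pre-rhotic lowering): /u/ is a high vowel immediately before /r/, so it lowers to [o]. /u/ is a high vowel immediately before /r/, so it lowers to [o]. /mumlifurixurne/ → mumliforixorne.
Rule 2 (nasal place assimilation): /m/ precedes the alveolar consonant /l/, so it assimilates in place to [n]. /mumliforixorne/ → munliforixorne.
Rule 3 (nasal place assimilation): no segment meets the environment; /munliforixorne/ is unchanged.
Rule 4 (final vowel raising): /e/ is a mid vowel in word-final position, so it raises to [i]. /munliforixorne/ → munliforixorni.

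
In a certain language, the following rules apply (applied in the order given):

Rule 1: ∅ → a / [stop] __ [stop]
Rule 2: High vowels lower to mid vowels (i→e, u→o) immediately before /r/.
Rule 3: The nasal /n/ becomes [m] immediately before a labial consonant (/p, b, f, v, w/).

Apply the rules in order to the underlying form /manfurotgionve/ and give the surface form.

Rule 1 (stop-cluster a-epenthesis): /t/ and /g/ form a stop–stop cluster, so [a] is inserted between them. /manfurotgionve/ → manfurotagionve.
Rule 2 (pre-rhotic lowering): /u/ is a high vowel immediately before /r/, so it lowers to [o]. /manfurotagionve/ → manforotagionve.
Rule 3 (nasal place assimilation): /n/ precedes the labial consonant /f/, so it assimilates in place to [m]. /n/ precedes the labial consonant /v/, so it assimilates in place to [m]. /manforotagionve/ → mamforotagiomve.

mamforotagiomve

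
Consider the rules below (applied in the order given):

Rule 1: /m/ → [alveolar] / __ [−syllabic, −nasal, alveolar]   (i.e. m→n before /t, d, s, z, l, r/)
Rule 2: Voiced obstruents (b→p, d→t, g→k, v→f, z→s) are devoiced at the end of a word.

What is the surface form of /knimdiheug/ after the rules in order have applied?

knindiheuk

Rule 1 (nasal place assimilation): /m/ precedes the alveolar consonant /d/, so it assimilates in place to [n]. /knimdiheug/ → knindiheug.
Rule 2 (final devoicing): /g/ is a voiced obstruent in word-final position, so it devoices to [k]. /knindiheug/ → knindiheuk.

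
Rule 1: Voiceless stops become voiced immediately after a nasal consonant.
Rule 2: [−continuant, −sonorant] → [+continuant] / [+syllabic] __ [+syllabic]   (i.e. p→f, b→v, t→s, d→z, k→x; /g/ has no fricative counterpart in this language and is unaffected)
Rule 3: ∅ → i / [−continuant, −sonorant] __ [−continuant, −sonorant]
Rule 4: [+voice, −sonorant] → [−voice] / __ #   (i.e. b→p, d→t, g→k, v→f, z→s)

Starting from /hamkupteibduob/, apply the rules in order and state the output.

Rule 1 (post-nasal voicing): /k/ is a voiceless stop immediately after the nasal /m/, so it voices to [g]. /hamkupteibduob/ → hamgupteibduob.
Rule 2 (intervocalic spirantization): no segment meets the environment; /hamgupteibduob/ is unchanged.
Rule 3 (stop-cluster i-epenthesis): /p/ and /t/ form a stop–stop cluster, so [i] is inserted between them. /b/ and /d/ form a stop–stop cluster, so [i] is inserted between them. /hamgupteibduob/ → hamgupiteibiduob.
Rule 4 (final devoicing): /b/ is a voiced obstruent in word-final position, so it devoices to [p]. /hamgupiteibiduob/ → hamgupiteibiduop.

hamgupiteibiduop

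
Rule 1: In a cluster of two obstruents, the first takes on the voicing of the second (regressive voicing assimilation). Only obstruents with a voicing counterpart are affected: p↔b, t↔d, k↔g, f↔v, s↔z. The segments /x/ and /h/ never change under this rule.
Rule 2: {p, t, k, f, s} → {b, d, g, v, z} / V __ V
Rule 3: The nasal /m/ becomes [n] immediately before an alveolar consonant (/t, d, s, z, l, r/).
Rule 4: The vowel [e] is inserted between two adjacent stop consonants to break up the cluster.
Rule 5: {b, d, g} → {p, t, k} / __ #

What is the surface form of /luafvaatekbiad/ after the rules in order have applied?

Rule 1 (regressive voicing assimilation): /f/ precedes the voiced obstruent /v/, so it voices to [v] by assimilation. /k/ precedes the voiced obstruent /b/, so it voices to [g] by assimilation. /luafvaatekbiad/ → luavvaategbiad.
Rule 2 (intervocalic voicing): /t/ is a voiceless obstruent between vowels /a/ and /e/, so it voices to [d]. /luavvaategbiad/ → luavvaadegbiad.
Rule 3 (nasal place assimilation): no segment meets the environment; /luavvaadegbiad/ is unchanged.
Rule 4 (stop-cluster e-epenthesis): /g/ and /b/ form a stop–stop cluster, so [e] is inserted between them. /luavvaadegbiad/ → luavvaadegebiad.
Rule 5 (final devoicing): /d/ is a voiced stop in word-final position, so it devoices to [t]. /luavvaadegebiad/ → luavvaadegebiat.

luavvaadegebiat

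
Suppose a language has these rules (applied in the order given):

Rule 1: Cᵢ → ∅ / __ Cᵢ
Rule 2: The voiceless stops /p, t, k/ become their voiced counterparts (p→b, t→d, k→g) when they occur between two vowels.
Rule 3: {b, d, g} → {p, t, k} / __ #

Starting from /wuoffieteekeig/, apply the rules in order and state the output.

wuofiedeegeik

Rule 1 (degemination): /ff/ is a geminate; the first /f/ deletes. /wuoffieteekeig/ → wuofieteekeig.
Rule 2 (intervocalic voicing): /t/ is a voiceless stop between vowels /e/ and /e/, so it voices to [d]. /k/ is a voiceless stop between vowels /e/ and /e/, so it voices to [g]. /wuofieteekeig/ → wuofiedeegeig.
Rule 3 (final devoicing): /g/ is a voiced stop in word-final position, so it devoices to [k]. /wuofiedeegeig/ → wuofiedeegeik.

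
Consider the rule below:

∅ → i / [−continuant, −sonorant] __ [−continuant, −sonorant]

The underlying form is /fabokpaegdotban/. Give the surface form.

fabokipaegidotiban

/k/ and /p/ form a stop–stop cluster, so [i] is inserted between them.
/g/ and /d/ form a stop–stop cluster, so [i] is inserted between them.
/t/ and /b/ form a stop–stop cluster, so [i] is inserted between them.
Surface form: [fabokipaegidotiban].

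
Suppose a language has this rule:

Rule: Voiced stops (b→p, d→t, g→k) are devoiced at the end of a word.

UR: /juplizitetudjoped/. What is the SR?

juplizitetudjopet

Scanning /juplizitetudjoped/: /d/ at position 12 is not in the conditioning environment; /d/ is a voiced stop in word-final position, so it devoices to [t].
Result: [juplizitetudjopet].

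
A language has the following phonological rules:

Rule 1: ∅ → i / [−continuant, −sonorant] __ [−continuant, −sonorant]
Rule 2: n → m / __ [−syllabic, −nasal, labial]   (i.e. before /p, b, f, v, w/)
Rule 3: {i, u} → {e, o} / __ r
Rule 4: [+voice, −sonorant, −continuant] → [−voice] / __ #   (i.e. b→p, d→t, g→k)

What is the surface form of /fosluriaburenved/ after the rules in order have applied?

fosloriaboremvet

Rule 1 (stop-cluster i-epenthesis): no segment meets the environment; /fosluriaburenved/ is unchanged.
Rule 2 (nasal place assimilation): /n/ precedes the labial consonant /v/, so it assimilates in place to [m]. /fosluriaburenved/ → fosluriaburemved.
Rule 3 (pre-rhotic lowering): /u/ is a high vowel immediately before /r/, so it lowers to [o]. /u/ is a high vowel immediately before /r/, so it lowers to [o]. /fosluriaburemved/ → fosloriaboremved.
Rule 4 (final devoicing): /d/ is a voiced stop in word-final position, so it devoices to [t]. /fosloriaboremved/ → fosloriaboremvet.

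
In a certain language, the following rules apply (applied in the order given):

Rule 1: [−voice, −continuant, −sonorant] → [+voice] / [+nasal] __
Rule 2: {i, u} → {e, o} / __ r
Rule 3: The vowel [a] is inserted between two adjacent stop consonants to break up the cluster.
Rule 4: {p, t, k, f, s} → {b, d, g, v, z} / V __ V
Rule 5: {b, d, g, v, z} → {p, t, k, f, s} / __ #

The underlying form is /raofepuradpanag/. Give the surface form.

raoveboradabanak

Rule 1 (post-nasal voicing): no segment meets the environment; /raofepuradpanag/ is unchanged.
Rule 2 (pre-rhotic lowering): /u/ is a high vowel immediately before /r/, so it lowers to [o]. /raofepuradpanag/ → raofeporadpanag.
Rule 3 (stop-cluster a-epenthesis): /d/ and /p/ form a stop–stop cluster, so [a] is inserted between them. /raofeporadpanag/ → raofeporadapanag.
Rule 4 (intervocalic voicing): /f/ is a voiceless obstruent between vowels /o/ and /e/, so it voices to [v]. /p/ is a voiceless obstruent between vowels /e/ and /o/, so it voices to [b]. /p/ is a voiceless obstruent between vowels /a/ and /a/, so it voices to [b]. /raofeporadapanag/ → raoveboradabanag.
Rule 5 (final devoicing): /g/ is a voiced obstruent in word-final position, so it devoices to [k]. /raoveboradabanag/ → raoveboradabanak.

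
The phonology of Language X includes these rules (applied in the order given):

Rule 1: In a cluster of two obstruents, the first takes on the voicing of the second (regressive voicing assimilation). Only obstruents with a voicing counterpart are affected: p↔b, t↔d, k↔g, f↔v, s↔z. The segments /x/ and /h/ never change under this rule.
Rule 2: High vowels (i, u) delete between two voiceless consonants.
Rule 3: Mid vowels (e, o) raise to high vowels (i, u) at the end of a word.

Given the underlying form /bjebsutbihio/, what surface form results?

Rule 1 (regressive voicing assimilation): /b/ precedes the voiceless obstruent /s/, so it devoices to [p] by assimilation. /t/ precedes the voiced obstruent /b/, so it voices to [d] by assimilation. /bjebsutbihio/ → bjepsudbihio.
Rule 2 (high vowel syncope): no segment meets the environment; /bjepsudbihio/ is unchanged.
Rule 3 (final vowel raising): /o/ is a mid vowel in word-final position, so it raises to [u]. /bjepsudbihio/ → bjepsudbihiu.

bjepsudbihiu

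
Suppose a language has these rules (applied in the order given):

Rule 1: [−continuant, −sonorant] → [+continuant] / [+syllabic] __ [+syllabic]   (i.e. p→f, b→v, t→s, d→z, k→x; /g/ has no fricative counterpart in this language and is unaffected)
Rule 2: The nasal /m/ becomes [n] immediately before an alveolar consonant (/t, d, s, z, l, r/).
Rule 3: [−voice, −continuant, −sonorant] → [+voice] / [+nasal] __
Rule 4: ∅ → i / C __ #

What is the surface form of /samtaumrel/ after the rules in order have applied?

Rule 1 (intervocalic spirantization): no segment meets the environment; /samtaumrel/ is unchanged.
Rule 2 (nasal place assimilation): /m/ precedes the alveolar consonant /t/, so it assimilates in place to [n]. /m/ precedes the alveolar consonant /r/, so it assimilates in place to [n]. /samtaumrel/ → santaunrel.
Rule 3 (post-nasal voicing): /t/ is a voiceless stop immediately after the nasal /n/, so it voices to [d]. /santaunrel/ → sandaunrel.
Rule 4 (final i-epenthesis): the form ends in the consonant /l/, so [i] is inserted word-finally. /sandaunrel/ → sandaunreli.

sandaunreli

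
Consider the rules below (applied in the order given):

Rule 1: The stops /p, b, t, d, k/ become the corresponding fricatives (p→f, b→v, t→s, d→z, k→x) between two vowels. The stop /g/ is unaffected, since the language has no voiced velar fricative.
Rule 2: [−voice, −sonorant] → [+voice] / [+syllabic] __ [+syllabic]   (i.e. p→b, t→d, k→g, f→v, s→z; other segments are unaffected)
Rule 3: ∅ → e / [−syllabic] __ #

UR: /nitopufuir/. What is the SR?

nizovuvuire

Rule 1 (intervocalic spirantization): /t/ is a stop between vowels /i/ and /o/, so it spirantizes to the fricative [s]. /p/ is a stop between vowels /o/ and /u/, so it spirantizes to the fricative [f]. /nitopufuir/ → nisofufuir.
Rule 2 (intervocalic voicing): /s/ is a voiceless obstruent between vowels /i/ and /o/, so it voices to [z]. /f/ is a voiceless obstruent between vowels /o/ and /u/, so it voices to [v]. /f/ is a voiceless obstruent between vowels /u/ and /u/, so it voices to [v]. /nisofufuir/ → nizovuvuir.
Rule 3 (final e-epenthesis): the form ends in the consonant /r/, so [e] is inserted word-finally. /nizovuvuir/ → nizovuvuire.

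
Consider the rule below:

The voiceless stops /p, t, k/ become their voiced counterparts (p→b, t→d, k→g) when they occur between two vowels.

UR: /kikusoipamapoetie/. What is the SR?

Scanning /kikusoipamapoetie/: /k/ at position 1 is not in the conditioning environment; /k/ is a voiceless stop between vowels /i/ and /u/, so it voices to [g]; /p/ is a voiceless stop between vowels /i/ and /a/, so it voices to [b]; /p/ is a voiceless stop between vowels /a/ and /o/, so it voices to [b]; /t/ is a voiceless stop between vowels /e/ and /i/, so it voices to [d].
Result: [kigusoibamaboedie].

kigusoibamaboedie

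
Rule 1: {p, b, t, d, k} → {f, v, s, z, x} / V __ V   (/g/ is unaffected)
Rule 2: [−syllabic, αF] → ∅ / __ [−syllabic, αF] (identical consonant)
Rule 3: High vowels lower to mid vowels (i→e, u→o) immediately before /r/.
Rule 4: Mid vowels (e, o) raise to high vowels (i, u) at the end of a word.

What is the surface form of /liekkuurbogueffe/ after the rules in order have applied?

liekuorboguefi

Rule 1 (intervocalic spirantization): no segment meets the environment; /liekkuurbogueffe/ is unchanged.
Rule 2 (degemination): /kk/ is a geminate; the first /k/ deletes. /ff/ is a geminate; the first /f/ deletes. /liekkuurbogueffe/ → liekuurboguefe.
Rule 3 (pre-rhotic lowering): /u/ is a high vowel immediately before /r/, so it lowers to [o]. /liekuurboguefe/ → liekuorboguefe.
Rule 4 (final vowel raising): /e/ is a mid vowel in word-final position, so it raises to [i]. /liekuorboguefe/ → liekuorboguefi.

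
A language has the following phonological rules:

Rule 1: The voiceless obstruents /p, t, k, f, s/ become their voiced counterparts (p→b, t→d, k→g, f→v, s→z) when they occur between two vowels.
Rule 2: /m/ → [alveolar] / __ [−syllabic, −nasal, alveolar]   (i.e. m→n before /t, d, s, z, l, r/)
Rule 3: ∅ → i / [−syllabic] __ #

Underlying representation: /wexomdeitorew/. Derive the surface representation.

wexondeidorewi

Rule 1 (intervocalic voicing): /t/ is a voiceless obstruent between vowels /i/ and /o/, so it voices to [d]. /wexomdeitorew/ → wexomdeidorew.
Rule 2 (nasal place assimilation): /m/ precedes the alveolar consonant /d/, so it assimilates in place to [n]. /wexomdeidorew/ → wexondeidorew.
Rule 3 (final i-epenthesis): the form ends in the consonant /w/, so [i] is inserted word-finally. /wexondeidorew/ → wexondeidorewi.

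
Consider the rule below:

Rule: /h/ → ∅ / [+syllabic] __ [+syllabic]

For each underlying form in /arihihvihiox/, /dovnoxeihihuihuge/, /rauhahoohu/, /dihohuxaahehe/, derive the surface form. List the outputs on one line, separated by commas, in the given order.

ariihviiox, dovnoxeiiuiuge, rauaoou, diouxaaee

/arihihvihiox/: /h/ occurs between vowels /i/ and /i/, so it deletes. /h/ occurs between vowels /i/ and /i/, so it deletes. → [ariihviiox].
/dovnoxeihihuihuge/: /h/ occurs between vowels /i/ and /i/, so it deletes. /h/ occurs between vowels /i/ and /u/, so it deletes. /h/ occurs between vowels /i/ and /u/, so it deletes. → [dovnoxeiiuiuge].
/rauhahoohu/: /h/ occurs between vowels /u/ and /a/, so it deletes. /h/ occurs between vowels /a/ and /o/, so it deletes. /h/ occurs between vowels /o/ and /u/, so it deletes. → [rauaoou].
/dihohuxaahehe/: /h/ occurs between vowels /i/ and /o/, so it deletes. /h/ occurs between vowels /o/ and /u/, so it deletes. /h/ occurs between vowels /a/ and /e/, so it deletes. /h/ occurs between vowels /e/ and /e/, so it deletes. → [diouxaaee].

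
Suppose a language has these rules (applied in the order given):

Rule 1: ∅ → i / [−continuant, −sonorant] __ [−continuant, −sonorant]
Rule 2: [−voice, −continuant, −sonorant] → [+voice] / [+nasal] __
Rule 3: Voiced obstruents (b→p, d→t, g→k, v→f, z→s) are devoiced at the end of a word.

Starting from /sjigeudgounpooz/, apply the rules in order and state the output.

Rule 1 (stop-cluster i-epenthesis): /d/ and /g/ form a stop–stop cluster, so [i] is inserted between them. /sjigeudgounpooz/ → sjigeudigounpooz.
Rule 2 (post-nasal voicing): /p/ is a voiceless stop immediately after the nasal /n/, so it voices to [b]. /sjigeudigounpooz/ → sjigeudigounbooz.
Rule 3 (final devoicing): /z/ is a voiced obstruent in word-final position, so it devoices to [s]. /sjigeudigounbooz/ → sjigeudigounboos.

sjigeudigounboos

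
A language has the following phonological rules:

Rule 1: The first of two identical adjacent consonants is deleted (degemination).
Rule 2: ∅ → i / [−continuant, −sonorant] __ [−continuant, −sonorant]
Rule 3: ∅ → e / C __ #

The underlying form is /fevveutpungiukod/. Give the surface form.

feveutipungiukode

Rule 1 (degemination): /vv/ is a geminate; the first /v/ deletes. /fevveutpungiukod/ → feveutpungiukod.
Rule 2 (stop-cluster i-epenthesis): /t/ and /p/ form a stop–stop cluster, so [i] is inserted between them. /feveutpungiukod/ → feveutipungiukod.
Rule 3 (final e-epenthesis): the form ends in the consonant /d/, so [e] is inserted word-finally. /feveutipungiukod/ → feveutipungiukode.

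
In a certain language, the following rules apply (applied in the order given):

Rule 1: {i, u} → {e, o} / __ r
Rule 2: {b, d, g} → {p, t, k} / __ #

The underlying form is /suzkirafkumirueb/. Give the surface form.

Rule 1 (pre-rhotic lowering): /i/ is a high vowel immediately before /r/, so it lowers to [e]. /i/ is a high vowel immediately before /r/, so it lowers to [e]. /suzkirafkumirueb/ → suzkerafkumerueb.
Rule 2 (final devoicing): /b/ is a voiced stop in word-final position, so it devoices to [p]. /suzkerafkumerueb/ → suzkerafkumeruep.

suzkerafkumeruep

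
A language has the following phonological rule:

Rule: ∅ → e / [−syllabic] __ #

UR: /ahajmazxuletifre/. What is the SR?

ahajmazxuletifre

No segment of /ahajmazxuletifre/ meets the structural description of the rule, so the form surfaces unchanged.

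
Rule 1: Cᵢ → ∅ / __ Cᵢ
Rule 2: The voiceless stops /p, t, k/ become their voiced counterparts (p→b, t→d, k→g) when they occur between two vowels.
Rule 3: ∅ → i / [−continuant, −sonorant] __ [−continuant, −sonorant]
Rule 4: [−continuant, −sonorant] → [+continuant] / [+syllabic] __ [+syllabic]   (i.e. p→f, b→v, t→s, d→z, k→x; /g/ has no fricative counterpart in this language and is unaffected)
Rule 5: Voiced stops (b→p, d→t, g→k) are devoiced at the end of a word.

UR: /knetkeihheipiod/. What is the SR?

Rule 1 (degemination): /hh/ is a geminate; the first /h/ deletes. /knetkeihheipiod/ → knetkeiheipiod.
Rule 2 (intervocalic voicing): /p/ is a voiceless stop between vowels /i/ and /i/, so it voices to [b]. /knetkeiheipiod/ → knetkeiheibiod.
Rule 3 (stop-cluster i-epenthesis): /t/ and /k/ form a stop–stop cluster, so [i] is inserted between them. /knetkeiheibiod/ → knetikeiheibiod.
Rule 4 (intervocalic spirantization): /t/ is a stop between vowels /e/ and /i/, so it spirantizes to the fricative [s]. /k/ is a stop between vowels /i/ and /e/, so it spirantizes to the fricative [x]. /b/ is a stop between vowels /i/ and /i/, so it spirantizes to the fricative [v]. /knetikeiheibiod/ → knesixeiheiviod.
Rule 5 (final devoicing): /d/ is a voiced stop in word-final position, so it devoices to [t]. /knesixeiheiviod/ → knesixeiheiviot.

knesixeiheiviot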